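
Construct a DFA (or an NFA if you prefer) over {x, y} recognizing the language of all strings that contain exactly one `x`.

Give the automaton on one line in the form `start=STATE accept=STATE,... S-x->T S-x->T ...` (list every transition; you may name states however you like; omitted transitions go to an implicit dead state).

start=q0 accept=q1 q0-x->q1 q0-y->q0 q1-x->q2 q1-y->q1 q2-x->q2 q2-y->q2

Only the number of `x`s matters, and only up to 2. Make a chain q0 → q1 → q2 advanced by each `x` (with q2 absorbing); every other symbol self-loops. The accepting set is {q1}.
A 3-state machine:
        x   y  
>  q0   q1  q0 
 * q1   q2  q1 
   q2   q2  q2 
(> = start, * = accepting)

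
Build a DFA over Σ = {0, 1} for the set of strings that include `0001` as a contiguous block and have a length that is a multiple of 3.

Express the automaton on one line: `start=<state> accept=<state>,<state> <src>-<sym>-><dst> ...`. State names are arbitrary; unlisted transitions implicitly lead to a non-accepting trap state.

start=q0 accept=q14 q0-0->q1 q0-1->q2 q1-0->q3 q1-1->q4 q2-0->q5 q2-1->q4 q3-0->q6 q3-1->q0 q4-0->q7 q4-1->q0 q5-0->q8 q5-1->q0 q6-0->q9 q6-1->q10 q7-0->q11 q7-1->q2 q8-0->q9 q8-1->q2 q9-0->q12 q9-1->q13 q10-0->q13 q10-1->q13 q11-0->q12 q11-1->q4 q12-0->q6 q12-1->q14 q13-0->q14 q13-1->q14 q14-0->q10 q14-1->q10

Run two small machines in parallel and take their product. One (5 states) tracks whether and how much of `0001` has been seen; the other (3 states) tracks the input length modulo 3. Each combined state is a pair, one component from each; accept when both components accept.
15 states suffice.
          0    1  
>  q0     q1   q2 
   q1     q3   q4 
   q2     q5   q4 
   q3     q6   q0 
   q4     q7   q0 
   q5     q8   q0 
   q6     q9  q10 
   q7    q11   q2 
   q8     q9   q2 
   q9    q12  q13 
   q10   q13  q13 
   q11   q12   q4 
   q12    q6  q14 
   q13   q14  q14 
 * q14   q10  q10 
(> = start, * = accepting)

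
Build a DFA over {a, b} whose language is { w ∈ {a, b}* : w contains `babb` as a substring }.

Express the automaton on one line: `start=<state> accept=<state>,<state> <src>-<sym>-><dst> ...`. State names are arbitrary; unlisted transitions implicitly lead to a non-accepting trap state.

Track how much of `babb` has been matched so far: state q0 is no progress, q4 is the absorbing accept state reached once `babb` has occurred. Intermediate states record partial matches; on a mismatch, fall back to the longest reusable overlap.
A 5-state machine:
        a   b  
>  q0   q0  q1 
   q1   q2  q1 
   q2   q0  q3 
   q3   q2  q4 
 * q4   q4  q4 
(> = start, * = accepting)

start=q0 accept=q4 q0-a->q0 q0-b->q1 q1-a->q2 q1-b->q1 q2-a->q0 q2-b->q3 q3-a->q2 q3-b->q4 q4-a->q4 q4-b->q4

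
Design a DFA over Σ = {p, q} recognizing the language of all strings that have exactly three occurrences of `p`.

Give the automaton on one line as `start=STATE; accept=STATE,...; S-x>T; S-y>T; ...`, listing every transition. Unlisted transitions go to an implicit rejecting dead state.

start=A; accept=D; A-p>B; A-q>A; B-p>C; B-q>B; C-p>D; C-q>C; D-p>E; D-q>D; E-p>E; E-q>E

Count `p`s, saturating at 4: states A through D mean 0 through 3 `p`s seen; E means more than 3. Each `p` increments (capped at E); other symbols loop. Accept from {D}.
A 5-state machine:
       p  q 
>  A   B  A 
   B   C  B 
   C   D  C 
 * D   E  D 
   E   E  E 
(> = start, * = accepting)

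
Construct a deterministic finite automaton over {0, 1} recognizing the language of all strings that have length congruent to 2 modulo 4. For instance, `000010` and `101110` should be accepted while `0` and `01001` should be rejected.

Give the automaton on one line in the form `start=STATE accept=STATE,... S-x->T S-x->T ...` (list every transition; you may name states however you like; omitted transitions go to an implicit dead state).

start=S0 accept=S2 S0-0->S1 S0-1->S1 S1-0->S2 S1-1->S2 S2-0->S3 S2-1->S3 S3-0->S0 S3-1->S0

Only the length mod 4 matters, so use a 4-cycle: from any state, every input symbol moves to the next state, wrapping S3 back to S0. Mark S2 accepting.
4 states suffice.
        0   1  
>  S0   S1  S1 
   S1   S2  S2 
 * S2   S3  S3 
   S3   S0  S0 
(> = start, * = accepting)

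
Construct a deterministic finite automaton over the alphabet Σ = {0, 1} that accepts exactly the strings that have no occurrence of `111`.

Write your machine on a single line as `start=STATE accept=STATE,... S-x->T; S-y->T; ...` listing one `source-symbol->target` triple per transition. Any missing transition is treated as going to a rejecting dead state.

Track partial matches of the forbidden pattern `111`. State D is a dead state reached once `111` has occurred; every other state accepts. A means no part of `111` is currently matched.
       0  1 
>* A   A  B 
 * B   A  C 
 * C   A  D 
   D   D  D 
(> = start, * = accepting)

start=A; accept=A,B,C; A-0->A; A-1->B; B-0->A; B-1->C; C-0->A; C-1->D; D-0->D; D-1->D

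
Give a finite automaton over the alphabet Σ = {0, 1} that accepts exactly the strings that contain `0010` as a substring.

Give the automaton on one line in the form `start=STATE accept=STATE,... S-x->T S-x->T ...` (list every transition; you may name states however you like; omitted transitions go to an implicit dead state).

start=A accept=E A-0->B A-1->A B-0->C B-1->A C-0->C C-1->D D-0->E D-1->A E-0->E E-1->E

States A..D record the length of the longest prefix of `0010` that matches the current input suffix. Reaching E means `0010` has been seen, and we stay there forever. Accept from E.
       0  1 
>  A   B  A 
   B   C  A 
   C   C  D 
   D   E  A 
 * E   E  E 
(> = start, * = accepting)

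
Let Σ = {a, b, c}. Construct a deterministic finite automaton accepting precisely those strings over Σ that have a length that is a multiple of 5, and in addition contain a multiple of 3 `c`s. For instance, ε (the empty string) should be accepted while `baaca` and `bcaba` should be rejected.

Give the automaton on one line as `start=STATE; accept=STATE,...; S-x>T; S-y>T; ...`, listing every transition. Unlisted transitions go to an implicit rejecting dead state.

Run two small machines in parallel and take their product. The first has 5 states tracking the input length modulo 5; the second has 3 states tracking the count of `c`s modulo 3. A product state is a pair (one from each), accepting exactly when both do.
With 15 states:
          a    b    c  
>* s0     s1   s1   s2 
   s1     s3   s3   s4 
   s2     s4   s4   s5 
   s3     s6   s6   s7 
   s4     s7   s7   s8 
   s5     s8   s8   s6 
   s6     s9   s9  s10 
   s7    s10  s10  s11 
   s8    s11  s11   s9 
   s9     s0   s0  s12 
   s10   s12  s12  s13 
   s11   s13  s13   s0 
   s12    s2   s2  s14 
   s13   s14  s14   s1 
   s14    s5   s5   s3 
(> = start, * = accepting)

start=s0; accept=s0; s0-a>s1; s0-b>s1; s0-c>s2; s1-a>s3; s1-b>s3; s1-c>s4; s2-a>s4; s2-b>s4; s2-c>s5; s3-a>s6; s3-b>s6; s3-c>s7; s4-a>s7; s4-b>s7; s4-c>s8; s5-a>s8; s5-b>s8; s5-c>s6; s6-a>s9; s6-b>s9; s6-c>s10; s7-a>s10; s7-b>s10; s7-c>s11; s8-a>s11; s8-b>s11; s8-c>s9; s9-a>s0; s9-b>s0; s9-c>s12; s10-a>s12; s10-b>s12; s10-c>s13; s11-a>s13; s11-b>s13; s11-c>s0; s12-a>s2; s12-b>s2; s12-c>s14; s13-a>s14; s13-b>s14; s13-c>s1; s14-a>s5; s14-b>s5; s14-c>s3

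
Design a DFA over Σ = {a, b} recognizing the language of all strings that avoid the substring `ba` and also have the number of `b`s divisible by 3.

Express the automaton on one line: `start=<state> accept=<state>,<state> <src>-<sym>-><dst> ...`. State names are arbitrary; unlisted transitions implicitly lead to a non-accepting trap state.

start=q0 accept=q0,q4 q0-a->q0 q0-b->q1 q1-a->q2 q1-b->q3 q2-a->q2 q2-b->q2 q3-a->q2 q3-b->q4 q4-a->q2 q4-b->q1

Run two small machines in parallel and take their product. The first has 3 states tracking partial matches of the forbidden pattern `ba`; the second has 3 states tracking the count of `b`s modulo 3. A product state is a pair (one from each), accepting exactly when both do. Minimizing collapses redundant product states.
        a   b  
>* q0   q0  q1 
   q1   q2  q3 
   q2   q2  q2 
   q3   q2  q4 
 * q4   q2  q1 
(> = start, * = accepting)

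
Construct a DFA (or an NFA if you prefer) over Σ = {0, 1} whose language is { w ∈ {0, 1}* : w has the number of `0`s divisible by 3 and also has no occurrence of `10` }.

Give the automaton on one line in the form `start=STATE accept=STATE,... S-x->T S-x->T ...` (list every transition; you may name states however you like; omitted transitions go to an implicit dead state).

Build one automaton per condition and run them in lockstep. The first has 3 states tracking the count of `0`s modulo 3; the second has 3 states tracking partial matches of the forbidden pattern `10`. A product state is a pair (one from each), accepting exactly when both do. Minimizing collapses redundant product states.
5 states suffice.
        0   1  
>* s0   s1  s2 
   s1   s3  s4 
 * s2   s4  s2 
   s3   s0  s4 
   s4   s4  s4 
(> = start, * = accepting)

start=s0 accept=s0,s2 s0-0->s1 s0-1->s2 s1-0->s3 s1-1->s4 s2-0->s4 s2-1->s2 s3-0->s0 s3-1->s4 s4-0->s4 s4-1->s4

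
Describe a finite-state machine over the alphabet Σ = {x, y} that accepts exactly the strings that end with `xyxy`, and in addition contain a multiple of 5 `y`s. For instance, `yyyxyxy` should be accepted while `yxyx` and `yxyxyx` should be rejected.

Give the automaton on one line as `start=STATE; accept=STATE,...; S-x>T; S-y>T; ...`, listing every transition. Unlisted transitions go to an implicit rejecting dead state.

start=S0; accept=S8; S0-x>S0; S0-y>S1; S1-x>S1; S1-y>S2; S2-x>S2; S2-y>S3; S3-x>S4; S3-y>S5; S4-x>S4; S4-y>S6; S5-x>S5; S5-y>S0; S6-x>S7; S6-y>S0; S7-x>S5; S7-y>S8; S8-x>S0; S8-y>S1

Handle the two conditions separately and then intersect. The first has 5 states tracking how much of the suffix `xyxy` has currently been matched; the second has 5 states tracking the count of `y`s modulo 5. A product state is a pair (one from each), accepting exactly when both do. Equivalent product states are then merged.
9 states suffice.
        x   y  
>  S0   S0  S1 
   S1   S1  S2 
   S2   S2  S3 
   S3   S4  S5 
   S4   S4  S6 
   S5   S5  S0 
   S6   S7  S0 
   S7   S5  S8 
 * S8   S0  S1 
(> = start, * = accepting)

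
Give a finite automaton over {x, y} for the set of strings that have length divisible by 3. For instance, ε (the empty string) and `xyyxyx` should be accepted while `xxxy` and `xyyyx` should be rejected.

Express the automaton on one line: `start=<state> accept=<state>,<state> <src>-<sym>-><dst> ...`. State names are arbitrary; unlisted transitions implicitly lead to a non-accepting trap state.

start=s0 accept=s0 s0-x->s1 s0-y->s1 s1-x->s2 s1-y->s2 s2-x->s0 s2-y->s0

Count input length modulo 3: every symbol advances one step around the cycle s0 → s1 → s2 → s0. Accept at s0.
3 states suffice.
        x   y  
>* s0   s1  s1 
   s1   s2  s2 
   s2   s0  s0 
(> = start, * = accepting)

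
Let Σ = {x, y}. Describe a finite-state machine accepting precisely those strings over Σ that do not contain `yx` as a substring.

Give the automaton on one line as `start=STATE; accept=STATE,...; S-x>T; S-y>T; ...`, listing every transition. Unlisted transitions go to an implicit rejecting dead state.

Track partial matches of the forbidden pattern `yx`. State s2 is a dead state reached once `yx` has occurred; every other state accepts. s0 means no part of `yx` is currently matched.
3 states suffice.
        x   y  
>* s0   s0  s1 
 * s1   s2  s1 
   s2   s2  s2 
(> = start, * = accepting)

start=s0; accept=s0,s1; s0-x>s0; s0-y>s1; s1-x>s2; s1-y>s1; s2-x>s2; s2-y>s2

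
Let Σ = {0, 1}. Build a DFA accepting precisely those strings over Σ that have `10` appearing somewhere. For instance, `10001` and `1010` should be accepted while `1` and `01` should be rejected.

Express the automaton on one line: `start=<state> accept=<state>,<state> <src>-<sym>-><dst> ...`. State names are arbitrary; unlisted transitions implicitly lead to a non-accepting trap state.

start=s0 accept=s2 s0-0->s0 s0-1->s1 s1-0->s2 s1-1->s1 s2-0->s2 s2-1->s2

Track how much of `10` has been matched so far: state s0 is no progress, s2 is the absorbing accept state reached once `10` has occurred. Intermediate states record partial matches; on a mismatch, fall back to the longest reusable overlap.
A 3-state machine:
        0   1  
>  s0   s0  s1 
   s1   s2  s1 
 * s2   s2  s2 
(> = start, * = accepting)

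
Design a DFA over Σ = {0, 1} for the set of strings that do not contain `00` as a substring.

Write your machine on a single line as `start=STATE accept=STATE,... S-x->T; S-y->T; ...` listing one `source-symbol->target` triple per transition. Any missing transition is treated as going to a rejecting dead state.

start=q0; accept=q0,q1; q0-0->q1; q0-1->q0; q1-0->q2; q1-1->q0; q2-0->q2; q2-1->q2

This is the complement of 'contains `00`'. Use the same substring-matching states — q0 through q2 holding how much of `00` has just been matched — but flip the accepting set: everything except the trap q2 accepts.
        0   1  
>* q0   q1  q0 
 * q1   q2  q0 
   q2   q2  q2 
(> = start, * = accepting)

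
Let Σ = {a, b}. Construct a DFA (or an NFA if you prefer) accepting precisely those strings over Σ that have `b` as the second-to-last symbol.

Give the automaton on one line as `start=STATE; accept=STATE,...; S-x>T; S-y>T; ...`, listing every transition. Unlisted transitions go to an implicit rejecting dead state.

A DFA must remember the last 2 symbols (since which symbol is second-to-last isn't known until the input ends). Use one state per possible window of the last ≤2 symbols; accept from those whose window starts with `b`.
A 7-state machine:
        a   b  
>  q0   q1  q2 
   q1   q3  q4 
   q2   q5  q6 
   q3   q3  q4 
   q4   q5  q6 
 * q5   q3  q4 
 * q6   q5  q6 
(> = start, * = accepting)

start=q0; accept=q5,q6; q0-a>q1; q0-b>q2; q1-a>q3; q1-b>q4; q2-a>q5; q2-b>q6; q3-a>q3; q3-b>q4; q4-a>q5; q4-b>q6; q5-a>q3; q5-b>q4; q6-a>q5; q6-b>q6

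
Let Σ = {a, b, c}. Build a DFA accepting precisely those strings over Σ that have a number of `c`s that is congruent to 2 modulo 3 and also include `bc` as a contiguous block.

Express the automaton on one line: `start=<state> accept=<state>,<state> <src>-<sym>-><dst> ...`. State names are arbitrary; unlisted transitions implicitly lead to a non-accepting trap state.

Handle the two conditions separately and then intersect. One (3 states) tracks the count of `c`s modulo 3; the other (3 states) tracks whether and how much of `bc` has been seen. Each combined state is a pair, one component from each; accept when both components accept.
        a   b   c  
>  q0   q0  q1  q2 
   q1   q0  q1  q3 
   q2   q2  q4  q5 
   q3   q3  q3  q6 
   q4   q2  q4  q6 
   q5   q5  q7  q0 
 * q6   q6  q6  q8 
   q7   q5  q7  q8 
   q8   q8  q8  q3 
(> = start, * = accepting)

start=q0 accept=q6 q0-a->q0 q0-b->q1 q0-c->q2 q1-a->q0 q1-b->q1 q1-c->q3 q2-a->q2 q2-b->q4 q2-c->q5 q3-a->q3 q3-b->q3 q3-c->q6 q4-a->q2 q4-b->q4 q4-c->q6 q5-a->q5 q5-b->q7 q5-c->q0 q6-a->q6 q6-b->q6 q6-c->q8 q7-a->q5 q7-b->q7 q7-c->q8 q8-a->q8 q8-b->q8 q8-c->q3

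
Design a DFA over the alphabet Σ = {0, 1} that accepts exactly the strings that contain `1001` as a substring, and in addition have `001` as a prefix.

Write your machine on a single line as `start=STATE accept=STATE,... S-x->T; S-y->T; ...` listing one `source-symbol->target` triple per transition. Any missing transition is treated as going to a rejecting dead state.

Run two small machines in parallel and take their product. The first has 5 states tracking whether and how much of `1001` has been seen; the second has 5 states tracking whether the input so far still matches the prefix `001`. A product state is a pair (one from each), accepting exactly when both do.
          0    1  
>  s0     s1   s2 
   s1     s3   s2 
   s2     s4   s2 
   s3     s5   s6 
   s4     s7   s2 
   s5     s5   s2 
   s6     s8   s6 
   s7     s5   s9 
   s8    s10   s6 
   s9     s9   s9 
   s10   s11  s12 
   s11   s11   s6 
 * s12   s12  s12 
(> = start, * = accepting)

start=s0; accept=s12; s0-0->s1; s0-1->s2; s1-0->s3; s1-1->s2; s2-0->s4; s2-1->s2; s3-0->s5; s3-1->s6; s4-0->s7; s4-1->s2; s5-0->s5; s5-1->s2; s6-0->s8; s6-1->s6; s7-0->s5; s7-1->s9; s8-0->s10; s8-1->s6; s9-0->s9; s9-1->s9; s10-0->s11; s10-1->s12; s11-0->s11; s11-1->s6; s12-0->s12; s12-1->s12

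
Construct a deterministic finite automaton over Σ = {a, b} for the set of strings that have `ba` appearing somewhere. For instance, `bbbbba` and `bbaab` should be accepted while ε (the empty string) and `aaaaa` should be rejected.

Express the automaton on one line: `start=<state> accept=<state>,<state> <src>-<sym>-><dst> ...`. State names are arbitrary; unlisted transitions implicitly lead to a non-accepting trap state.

States S0..S1 record the length of the longest prefix of `ba` that matches the current input suffix. Reaching S2 means `ba` has been seen, and we stay there forever. Accept from S2.
With 3 states:
        a   b  
>  S0   S0  S1 
   S1   S2  S1 
 * S2   S2  S2 
(> = start, * = accepting)

start=S0 accept=S2 S0-a->S0 S0-b->S1 S1-a->S2 S1-b->S1 S2-a->S2 S2-b->S2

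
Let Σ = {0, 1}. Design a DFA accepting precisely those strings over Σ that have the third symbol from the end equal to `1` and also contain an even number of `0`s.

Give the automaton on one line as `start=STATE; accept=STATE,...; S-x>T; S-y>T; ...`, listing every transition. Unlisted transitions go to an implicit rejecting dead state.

Run two small machines in parallel and take their product. One (15 states) tracks the last 3 symbols read; the other (2 states) tracks the count of `0`s modulo 2. Each combined state is a pair, one component from each; accept when both components accept. After merging equivalent states the machine shrinks.
A 12-state machine:
       0  1 
>  A   B  C 
   B   A  D 
   C   E  F 
   D   G  H 
   E   I  D 
   F   E  J 
   G   B  K 
   H   L  H 
 * I   B  C 
 * J   E  J 
 * K   E  F 
 * L   B  K 
(> = start, * = accepting)

start=A; accept=I,J,K,L; A-0>B; A-1>C; B-0>A; B-1>D; C-0>E; C-1>F; D-0>G; D-1>H; E-0>I; E-1>D; F-0>E; F-1>J; G-0>B; G-1>K; H-0>L; H-1>H; I-0>B; I-1>C; J-0>E; J-1>J; K-0>E; K-1>F; L-0>B; L-1>K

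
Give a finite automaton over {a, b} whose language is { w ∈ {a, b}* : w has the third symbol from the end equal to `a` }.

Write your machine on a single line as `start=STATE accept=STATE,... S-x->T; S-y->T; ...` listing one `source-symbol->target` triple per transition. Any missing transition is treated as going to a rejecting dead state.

start=q0; accept=q7,q8,q9,q10; q0-a->q1; q0-b->q2; q1-a->q3; q1-b->q4; q2-a->q5; q2-b->q6; q3-a->q7; q3-b->q8; q4-a->q9; q4-b->q10; q5-a->q11; q5-b->q12; q6-a->q13; q6-b->q14; q7-a->q7; q7-b->q8; q8-a->q9; q8-b->q10; q9-a->q11; q9-b->q12; q10-a->q13; q10-b->q14; q11-a->q7; q11-b->q8; q12-a->q9; q12-b->q10; q13-a->q11; q13-b->q12; q14-a->q13; q14-b->q14

Because acceptance depends on a position counted from the end, the machine has to buffer the most recent 3 symbols. Make each state the string of the last up-to-3 symbols read; on input `x` shift the window left and append `x`. Accept when the buffered window has length 3 and begins with `a`.
15 states suffice.
          a    b  
>  q0     q1   q2 
   q1     q3   q4 
   q2     q5   q6 
   q3     q7   q8 
   q4     q9  q10 
   q5    q11  q12 
   q6    q13  q14 
 * q7     q7   q8 
 * q8     q9  q10 
 * q9    q11  q12 
 * q10   q13  q14 
   q11    q7   q8 
   q12    q9  q10 
   q13   q11  q12 
   q14   q13  q14 
(> = start, * = accepting)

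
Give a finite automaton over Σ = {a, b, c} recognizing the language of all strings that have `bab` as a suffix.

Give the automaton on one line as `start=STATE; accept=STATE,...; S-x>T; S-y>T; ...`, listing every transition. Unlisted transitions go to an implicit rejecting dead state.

start=q0; accept=q3; q0-a>q0; q0-b>q1; q0-c>q0; q1-a>q2; q1-b>q1; q1-c>q0; q2-a>q0; q2-b>q3; q2-c>q0; q3-a>q2; q3-b>q1; q3-c>q0

Let each state record the length of the longest suffix of the input read so far that is also a prefix of `bab`. q1 means the last symbol is `b`; q2 means the last 2 symbols are `ba`; q3 means the last 3 symbols are `bab`. Accept only at q3, where the string currently ends in `bab`.
        a   b   c  
>  q0   q0  q1  q0 
   q1   q2  q1  q0 
   q2   q0  q3  q0 
 * q3   q2  q1  q0 
(> = start, * = accepting)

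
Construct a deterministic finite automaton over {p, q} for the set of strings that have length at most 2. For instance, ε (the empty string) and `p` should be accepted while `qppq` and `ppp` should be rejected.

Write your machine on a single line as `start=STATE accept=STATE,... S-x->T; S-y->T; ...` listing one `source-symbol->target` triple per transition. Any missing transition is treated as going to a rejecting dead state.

start=s0; accept=s0,s1,s2; s0-p->s1; s0-q->s1; s1-p->s2; s1-q->s2; s2-p->s3; s2-q->s3; s3-p->s3; s3-q->s3

We only need to distinguish lengths 0, 1, …, 2, and '>2'. Chain s0 → s1 → s2 → s3 on every symbol, with s3 looping. Accepting states: {s0, s1, s2}.
A 4-state machine:
        p   q  
>* s0   s1  s1 
 * s1   s2  s2 
 * s2   s3  s3 
   s3   s3  s3 
(> = start, * = accepting)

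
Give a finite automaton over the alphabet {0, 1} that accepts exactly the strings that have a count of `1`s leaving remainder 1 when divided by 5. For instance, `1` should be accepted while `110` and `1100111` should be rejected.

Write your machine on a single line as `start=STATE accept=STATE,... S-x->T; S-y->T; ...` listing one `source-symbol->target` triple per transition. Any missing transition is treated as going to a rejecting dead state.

The only thing that matters is how many `1`s have appeared, reduced mod 5. Use one state per residue: q0 for 0, …, q4 for 4. Reading `1` moves to the next residue; anything else stays put. q1 is accepting.
5 states suffice.
        0   1  
>  q0   q0  q1 
 * q1   q1  q2 
   q2   q2  q3 
   q3   q3  q4 
   q4   q4  q0 
(> = start, * = accepting)

start=q0; accept=q1; q0-0->q0; q0-1->q1; q1-0->q1; q1-1->q2; q2-0->q2; q2-1->q3; q3-0->q3; q3-1->q4; q4-0->q4; q4-1->q0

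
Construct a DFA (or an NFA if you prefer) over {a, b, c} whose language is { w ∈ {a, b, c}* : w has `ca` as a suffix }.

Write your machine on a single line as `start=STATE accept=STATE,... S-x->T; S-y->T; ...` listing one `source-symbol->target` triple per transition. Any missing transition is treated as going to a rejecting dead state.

start=S0; accept=S2; S0-a->S0; S0-b->S0; S0-c->S1; S1-a->S2; S1-b->S0; S1-c->S1; S2-a->S0; S2-b->S0; S2-c->S1

Let each state record the length of the longest suffix of the input read so far that is also a prefix of `ca`. S1 means the last symbol is `c`; S2 means the last 2 symbols are `ca`. Accept only at S2, where the string currently ends in `ca`.
With 3 states:
        a   b   c  
>  S0   S0  S0  S1 
   S1   S2  S0  S1 
 * S2   S0  S0  S1 
(> = start, * = accepting)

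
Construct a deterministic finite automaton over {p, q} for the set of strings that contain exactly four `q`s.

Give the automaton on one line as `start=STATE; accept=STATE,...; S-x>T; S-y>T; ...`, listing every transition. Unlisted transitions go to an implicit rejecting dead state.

Only the number of `q`s matters, and only up to 5. Make a chain A → B → C → D → E → F advanced by each `q` (with F absorbing); every other symbol self-loops. The accepting set is {E}.
With 6 states:
       p  q 
>  A   A  B 
   B   B  C 
   C   C  D 
   D   D  E 
 * E   E  F 
   F   F  F 
(> = start, * = accepting)

start=A; accept=E; A-p>A; A-q>B; B-p>B; B-q>C; C-p>C; C-q>D; D-p>D; D-q>E; E-p>E; E-q>F; F-p>F; F-q>F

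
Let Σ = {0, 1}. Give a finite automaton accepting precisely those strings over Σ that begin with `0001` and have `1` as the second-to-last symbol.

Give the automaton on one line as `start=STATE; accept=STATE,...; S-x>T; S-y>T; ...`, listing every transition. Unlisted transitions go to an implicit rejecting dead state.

start=q0; accept=q10,q11; q0-0>q1; q0-1>q2; q1-0>q3; q1-1>q4; q2-0>q5; q2-1>q6; q3-0>q7; q3-1>q4; q4-0>q5; q4-1>q6; q5-0>q8; q5-1>q4; q6-0>q5; q6-1>q6; q7-0>q8; q7-1>q9; q8-0>q8; q8-1>q4; q9-0>q10; q9-1>q11; q10-0>q12; q10-1>q9; q11-0>q10; q11-1>q11; q12-0>q12; q12-1>q9

Run two small machines in parallel and take their product. The first has 6 states tracking whether the input so far still matches the prefix `0001`; the second has 7 states tracking the last 2 symbols read. A product state is a pair (one from each), accepting exactly when both do.
13 states suffice.
          0    1  
>  q0     q1   q2 
   q1     q3   q4 
   q2     q5   q6 
   q3     q7   q4 
   q4     q5   q6 
   q5     q8   q4 
   q6     q5   q6 
   q7     q8   q9 
   q8     q8   q4 
   q9    q10  q11 
 * q10   q12   q9 
 * q11   q10  q11 
   q12   q12   q9 
(> = start, * = accepting)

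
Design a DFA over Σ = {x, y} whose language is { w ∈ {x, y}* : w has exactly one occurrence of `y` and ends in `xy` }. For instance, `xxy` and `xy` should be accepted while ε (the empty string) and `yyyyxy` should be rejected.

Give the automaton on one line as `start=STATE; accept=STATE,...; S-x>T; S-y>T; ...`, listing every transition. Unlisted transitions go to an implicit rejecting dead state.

start=q0; accept=q3; q0-x>q1; q0-y>q2; q1-x>q1; q1-y>q3; q2-x>q2; q2-y>q2; q3-x>q2; q3-y>q2

Build one automaton per condition and run them in lockstep. The first has 3 states tracking the count of `y`s, saturating at 2; the second has 3 states tracking how much of the suffix `xy` has currently been matched. A product state is a pair (one from each), accepting exactly when both do. After merging equivalent states the machine shrinks.
4 states suffice.
        x   y  
>  q0   q1  q2 
   q1   q1  q3 
   q2   q2  q2 
 * q3   q2  q2 
(> = start, * = accepting)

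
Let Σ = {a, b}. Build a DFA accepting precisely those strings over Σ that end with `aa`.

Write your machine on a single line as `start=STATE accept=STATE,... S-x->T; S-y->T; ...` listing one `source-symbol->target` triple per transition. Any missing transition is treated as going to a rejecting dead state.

start=S0; accept=S2; S0-a->S1; S0-b->S0; S1-a->S2; S1-b->S0; S2-a->S2; S2-b->S0

Let each state record the length of the longest suffix of the input read so far that is also a prefix of `aa`. S1 means the last symbol is `a`; S2 means the last 2 symbols are `aa`. Accept only at S2, where the string currently ends in `aa`.
A 3-state machine:
        a   b  
>  S0   S1  S0 
   S1   S2  S0 
 * S2   S2  S0 
(> = start, * = accepting)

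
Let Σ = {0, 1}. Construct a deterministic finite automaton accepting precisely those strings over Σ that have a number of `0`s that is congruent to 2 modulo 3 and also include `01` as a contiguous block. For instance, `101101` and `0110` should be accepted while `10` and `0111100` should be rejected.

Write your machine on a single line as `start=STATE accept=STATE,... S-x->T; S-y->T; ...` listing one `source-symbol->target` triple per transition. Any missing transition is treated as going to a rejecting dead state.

Handle the two conditions separately and then intersect. One (3 states) tracks the count of `0`s modulo 3; the other (3 states) tracks whether and how much of `01` has been seen. Each combined state is a pair, one component from each; accept when both components accept.
7 states suffice.
        0   1  
>  s0   s1  s0 
   s1   s2  s3 
   s2   s4  s5 
   s3   s5  s3 
   s4   s1  s6 
 * s5   s6  s5 
   s6   s3  s6 
(> = start, * = accepting)

start=s0; accept=s5; s0-0->s1; s0-1->s0; s1-0->s2; s1-1->s3; s2-0->s4; s2-1->s5; s3-0->s5; s3-1->s3; s4-0->s1; s4-1->s6; s5-0->s6; s5-1->s5; s6-0->s3; s6-1->s6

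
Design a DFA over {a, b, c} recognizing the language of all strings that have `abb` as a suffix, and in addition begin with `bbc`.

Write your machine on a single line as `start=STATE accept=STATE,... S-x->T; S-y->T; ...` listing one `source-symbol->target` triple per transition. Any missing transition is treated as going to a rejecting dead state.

Run two small machines in parallel and take their product. The first has 4 states tracking how much of the suffix `abb` has currently been matched; the second has 5 states tracking whether the input so far still matches the prefix `bbc`. A product state is a pair (one from each), accepting exactly when both do. Equivalent product states are then merged.
        a   b   c  
>  q0   q1  q2  q1 
   q1   q1  q1  q1 
   q2   q1  q3  q1 
   q3   q1  q1  q4 
   q4   q5  q4  q4 
   q5   q5  q6  q4 
   q6   q5  q7  q4 
 * q7   q5  q4  q4 
(> = start, * = accepting)

start=q0; accept=q7; q0-a->q1; q0-b->q2; q0-c->q1; q1-a->q1; q1-b->q1; q1-c->q1; q2-a->q1; q2-b->q3; q2-c->q1; q3-a->q1; q3-b->q1; q3-c->q4; q4-a->q5; q4-b->q4; q4-c->q4; q5-a->q5; q5-b->q6; q5-c->q4; q6-a->q5; q6-b->q7; q6-c->q4; q7-a->q5; q7-b->q4; q7-c->q4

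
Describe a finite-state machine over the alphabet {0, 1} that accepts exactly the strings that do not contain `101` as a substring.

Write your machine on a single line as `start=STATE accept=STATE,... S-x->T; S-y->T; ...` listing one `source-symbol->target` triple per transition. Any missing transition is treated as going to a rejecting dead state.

start=q0; accept=q0,q1,q2; q0-0->q0; q0-1->q1; q1-0->q2; q1-1->q1; q2-0->q0; q2-1->q3; q3-0->q3; q3-1->q3

Track partial matches of the forbidden pattern `101`. State q3 is a dead state reached once `101` has occurred; every other state accepts. q0 means no part of `101` is currently matched.
A 4-state machine:
        0   1  
>* q0   q0  q1 
 * q1   q2  q1 
 * q2   q0  q3 
   q3   q3  q3 
(> = start, * = accepting)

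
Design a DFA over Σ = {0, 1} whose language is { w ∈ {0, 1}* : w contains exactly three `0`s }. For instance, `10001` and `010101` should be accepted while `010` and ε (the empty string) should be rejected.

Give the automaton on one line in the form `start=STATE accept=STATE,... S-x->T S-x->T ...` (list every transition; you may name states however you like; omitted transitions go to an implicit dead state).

Count `0`s, saturating at 4: states A through D mean 0 through 3 `0`s seen; E means more than 3. Each `0` increments (capped at E); other symbols loop. Accept from {D}.
A 5-state machine:
       0  1 
>  A   B  A 
   B   C  B 
   C   D  C 
 * D   E  D 
   E   E  E 
(> = start, * = accepting)

start=A accept=D A-0->B A-1->A B-0->C B-1->B C-0->D C-1->C D-0->E D-1->D E-0->E E-1->E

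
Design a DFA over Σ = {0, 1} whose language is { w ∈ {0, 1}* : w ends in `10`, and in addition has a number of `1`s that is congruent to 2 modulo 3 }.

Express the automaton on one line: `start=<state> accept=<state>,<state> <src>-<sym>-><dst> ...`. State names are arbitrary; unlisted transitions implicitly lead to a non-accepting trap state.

Handle the two conditions separately and then intersect. The first has 3 states tracking how much of the suffix `10` has currently been matched; the second has 3 states tracking the count of `1`s modulo 3. A product state is a pair (one from each), accepting exactly when both do. Minimizing collapses redundant product states.
With 5 states:
        0   1  
>  S0   S0  S1 
   S1   S1  S2 
   S2   S3  S0 
 * S3   S4  S0 
   S4   S4  S0 
(> = start, * = accepting)

start=S0 accept=S3 S0-0->S0 S0-1->S1 S1-0->S1 S1-1->S2 S2-0->S3 S2-1->S0 S3-0->S4 S3-1->S0 S4-0->S4 S4-1->S0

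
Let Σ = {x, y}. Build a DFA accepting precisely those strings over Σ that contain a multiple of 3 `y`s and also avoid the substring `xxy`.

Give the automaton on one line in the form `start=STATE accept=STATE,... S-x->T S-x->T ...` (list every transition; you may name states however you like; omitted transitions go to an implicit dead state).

start=S0 accept=S0,S1,S3 S0-x->S1 S0-y->S2 S1-x->S3 S1-y->S2 S2-x->S4 S2-y->S5 S3-x->S3 S3-y->S6 S4-x->S6 S4-y->S5 S5-x->S7 S5-y->S0 S6-x->S6 S6-y->S6 S7-x->S6 S7-y->S0

Build one automaton per condition and run them in lockstep. One (3 states) tracks the count of `y`s modulo 3; the other (4 states) tracks partial matches of the forbidden pattern `xxy`. Each combined state is a pair, one component from each; accept when both components accept. After merging equivalent states the machine shrinks.
An 8-state machine:
        x   y  
>* S0   S1  S2 
 * S1   S3  S2 
   S2   S4  S5 
 * S3   S3  S6 
   S4   S6  S5 
   S5   S7  S0 
   S6   S6  S6 
   S7   S6  S0 
(> = start, * = accepting)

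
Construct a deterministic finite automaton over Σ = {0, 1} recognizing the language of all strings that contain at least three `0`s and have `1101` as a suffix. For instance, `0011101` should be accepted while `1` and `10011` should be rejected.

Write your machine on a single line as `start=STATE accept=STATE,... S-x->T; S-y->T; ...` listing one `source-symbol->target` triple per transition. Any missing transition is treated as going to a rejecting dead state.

Build one automaton per condition and run them in lockstep. The first has 5 states tracking the count of `0`s, saturating at 4; the second has 5 states tracking how much of the suffix `1101` has currently been matched. A product state is a pair (one from each), accepting exactly when both do. Minimizing collapses redundant product states.
With 7 states:
        0   1  
>  q0   q1  q0 
   q1   q2  q1 
   q2   q2  q3 
   q3   q2  q4 
   q4   q5  q4 
   q5   q2  q6 
 * q6   q2  q4 
(> = start, * = accepting)

start=q0; accept=q6; q0-0->q1; q0-1->q0; q1-0->q2; q1-1->q1; q2-0->q2; q2-1->q3; q3-0->q2; q3-1->q4; q4-0->q5; q4-1->q4; q5-0->q2; q5-1->q6; q6-0->q2; q6-1->q4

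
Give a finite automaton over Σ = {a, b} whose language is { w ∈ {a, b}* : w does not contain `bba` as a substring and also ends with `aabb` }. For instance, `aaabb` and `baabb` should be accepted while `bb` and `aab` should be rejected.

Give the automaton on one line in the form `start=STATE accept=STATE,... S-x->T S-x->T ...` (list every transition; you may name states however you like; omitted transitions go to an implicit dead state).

Run two small machines in parallel and take their product. The first has 4 states tracking partial matches of the forbidden pattern `bba`; the second has 5 states tracking how much of the suffix `aabb` has currently been matched. A product state is a pair (one from each), accepting exactly when both do. Minimizing collapses redundant product states.
        a   b  
>  S0   S1  S2 
   S1   S3  S2 
   S2   S1  S4 
   S3   S3  S5 
   S4   S4  S4 
   S5   S1  S6 
 * S6   S4  S4 
(> = start, * = accepting)

start=S0 accept=S6 S0-a->S1 S0-b->S2 S1-a->S3 S1-b->S2 S2-a->S1 S2-b->S4 S3-a->S3 S3-b->S5 S4-a->S4 S4-b->S4 S5-a->S1 S5-b->S6 S6-a->S4 S6-b->S4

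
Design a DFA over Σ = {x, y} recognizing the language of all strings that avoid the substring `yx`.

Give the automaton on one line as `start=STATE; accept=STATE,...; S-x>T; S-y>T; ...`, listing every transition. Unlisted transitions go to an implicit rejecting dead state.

start=q0; accept=q0,q1; q0-x>q0; q0-y>q1; q1-x>q2; q1-y>q1; q2-x>q2; q2-y>q2

Track partial matches of the forbidden pattern `yx`. State q2 is a dead state reached once `yx` has occurred; every other state accepts. q0 means no part of `yx` is currently matched.
        x   y  
>* q0   q0  q1 
 * q1   q2  q1 
   q2   q2  q2 
(> = start, * = accepting)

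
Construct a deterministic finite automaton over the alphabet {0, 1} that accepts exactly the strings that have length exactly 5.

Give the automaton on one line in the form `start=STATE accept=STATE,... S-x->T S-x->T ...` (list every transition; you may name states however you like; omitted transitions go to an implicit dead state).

Count input length up to 6: every symbol moves from A toward G, which means 'more than 5' and absorbs. Accept from {F}.
       0  1 
>  A   B  B 
   B   C  C 
   C   D  D 
   D   E  E 
   E   F  F 
 * F   G  G 
   G   G  G 
(> = start, * = accepting)

start=A accept=F A-0->B A-1->B B-0->C B-1->C C-0->D C-1->D D-0->E D-1->E E-0->F E-1->F F-0->G F-1->G G-0->G G-1->G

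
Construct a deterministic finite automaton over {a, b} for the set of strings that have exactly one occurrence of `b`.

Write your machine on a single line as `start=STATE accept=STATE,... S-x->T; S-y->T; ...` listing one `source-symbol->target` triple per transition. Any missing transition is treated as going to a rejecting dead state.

start=q0; accept=q1; q0-a->q0; q0-b->q1; q1-a->q1; q1-b->q2; q2-a->q2; q2-b->q2

Only the number of `b`s matters, and only up to 2. Make a chain q0 → q1 → q2 advanced by each `b` (with q2 absorbing); every other symbol self-loops. The accepting set is {q1}.
        a   b  
>  q0   q0  q1 
 * q1   q1  q2 
   q2   q2  q2 
(> = start, * = accepting)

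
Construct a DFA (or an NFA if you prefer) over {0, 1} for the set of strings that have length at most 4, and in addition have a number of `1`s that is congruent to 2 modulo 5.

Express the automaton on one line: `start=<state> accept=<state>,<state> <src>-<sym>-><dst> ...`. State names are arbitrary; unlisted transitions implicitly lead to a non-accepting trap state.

Run two small machines in parallel and take their product. One (6 states) tracks the input length, saturating at 5; the other (5 states) tracks the count of `1`s modulo 5. Each combined state is a pair, one component from each; accept when both components accept. After merging equivalent states the machine shrinks.
10 states suffice.
       0  1 
>  A   B  C 
   B   D  E 
   C   E  F 
   D   G  H 
   E   H  I 
 * F   I  G 
   G   G  G 
   H   G  J 
 * I   J  G 
 * J   G  G 
(> = start, * = accepting)

start=A accept=F,I,J A-0->B A-1->C B-0->D B-1->E C-0->E C-1->F D-0->G D-1->H E-0->H E-1->I F-0->I F-1->G G-0->G G-1->G H-0->G H-1->J I-0->J I-1->G J-0->G J-1->G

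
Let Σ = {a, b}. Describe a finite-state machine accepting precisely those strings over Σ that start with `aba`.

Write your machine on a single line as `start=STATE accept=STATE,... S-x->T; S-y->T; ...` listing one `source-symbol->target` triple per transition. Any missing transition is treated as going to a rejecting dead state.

Check the first 3 symbols one by one: q0 through q2 record how many have matched `aba` so far; any wrong symbol goes to the dead state q4. After all 3 match we enter the accepting sink q3.
5 states suffice.
        a   b  
>  q0   q1  q4 
   q1   q4  q2 
   q2   q3  q4 
 * q3   q3  q3 
   q4   q4  q4 
(> = start, * = accepting)

start=q0; accept=q3; q0-a->q1; q0-b->q4; q1-a->q4; q1-b->q2; q2-a->q3; q2-b->q4; q3-a->q3; q3-b->q3; q4-a->q4; q4-b->q4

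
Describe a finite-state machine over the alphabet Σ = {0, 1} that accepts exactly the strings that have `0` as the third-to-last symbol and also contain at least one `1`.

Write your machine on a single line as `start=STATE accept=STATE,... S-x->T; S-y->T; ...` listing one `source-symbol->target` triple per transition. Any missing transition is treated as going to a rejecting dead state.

Run two small machines in parallel and take their product. The first has 15 states tracking the last 3 symbols read; the second has 3 states tracking the count of `1`s, saturating at 2. A product state is a pair (one from each), accepting exactly when both do.
A 20-state machine:
          0    1  
>  q0     q1   q2 
   q1     q3   q4 
   q2     q5   q6 
   q3     q7   q8 
   q4     q9  q10 
   q5    q11  q12 
   q6    q13  q14 
   q7     q7   q8 
 * q8     q9  q10 
 * q9    q11  q12 
 * q10   q13  q14 
   q11   q15  q16 
   q12   q17  q10 
   q13   q18  q12 
   q14   q13  q14 
 * q15   q15  q16 
 * q16   q17  q10 
 * q17   q18  q12 
   q18   q19  q16 
 * q19   q19  q16 
(> = start, * = accepting)

start=q0; accept=q8,q9,q10,q15,q16,q17,q19; q0-0->q1; q0-1->q2; q1-0->q3; q1-1->q4; q2-0->q5; q2-1->q6; q3-0->q7; q3-1->q8; q4-0->q9; q4-1->q10; q5-0->q11; q5-1->q12; q6-0->q13; q6-1->q14; q7-0->q7; q7-1->q8; q8-0->q9; q8-1->q10; q9-0->q11; q9-1->q12; q10-0->q13; q10-1->q14; q11-0->q15; q11-1->q16; q12-0->q17; q12-1->q10; q13-0->q18; q13-1->q12; q14-0->q13; q14-1->q14; q15-0->q15; q15-1->q16; q16-0->q17; q16-1->q10; q17-0->q18; q17-1->q12; q18-0->q19; q18-1->q16; q19-0->q19; q19-1->q16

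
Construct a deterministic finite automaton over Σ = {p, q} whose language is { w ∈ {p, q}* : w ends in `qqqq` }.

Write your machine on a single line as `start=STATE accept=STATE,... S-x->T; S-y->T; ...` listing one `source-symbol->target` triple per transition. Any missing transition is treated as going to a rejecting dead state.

start=A; accept=E; A-p->A; A-q->B; B-p->A; B-q->C; C-p->A; C-q->D; D-p->A; D-q->E; E-p->A; E-q->E

Let each state record the length of the longest suffix of the input read so far that is also a prefix of `qqqq`. B means the last symbol is `q`; C means the last 2 symbols are `qq`; D means the last 3 symbols are `qqq`; E means the last 4 symbols are `qqqq`. Accept only at E, where the string currently ends in `qqqq`.
A 5-state machine:
       p  q 
>  A   A  B 
   B   A  C 
   C   A  D 
   D   A  E 
 * E   A  E 
(> = start, * = accepting)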